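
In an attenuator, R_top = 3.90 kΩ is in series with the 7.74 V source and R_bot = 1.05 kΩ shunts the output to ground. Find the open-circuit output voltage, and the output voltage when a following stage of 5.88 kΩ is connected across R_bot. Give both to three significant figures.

Unloaded: 1.64 V; loaded: 1.44 V

Open-circuit: V = 7.74 × 1.05/(3.90 + 1.05) = 1.64 V.
With the load, R_bot becomes R_bot‖R_L = 0.8909 kΩ, so V = 7.74 × 0.8909/4.791 = 1.44 V.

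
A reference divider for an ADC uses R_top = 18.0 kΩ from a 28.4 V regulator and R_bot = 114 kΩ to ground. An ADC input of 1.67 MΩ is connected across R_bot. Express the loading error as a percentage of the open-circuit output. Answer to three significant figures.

0.922 %

The divider's output (Thévenin) resistance is R_top‖R_bot = 15.55 kΩ.
Fractional drop under load = R_th/(R_th + R_L) = 15.55 / (15.55 + 1670) = 0.009223.
So the output falls by 0.922 %.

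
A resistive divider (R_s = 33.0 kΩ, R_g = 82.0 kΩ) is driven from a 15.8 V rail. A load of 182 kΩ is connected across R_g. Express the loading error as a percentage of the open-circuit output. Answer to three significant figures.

Unloaded V = 15.8 × 82.0/115.0 = 11.266 V.
Loaded: R_g‖R_L = 56.53 kΩ, giving V = 15.8 × 56.53/89.53 = 9.9763 V.
Drop = (11.266 − 9.9763) / 11.266 = 11.4 %.

11.4 %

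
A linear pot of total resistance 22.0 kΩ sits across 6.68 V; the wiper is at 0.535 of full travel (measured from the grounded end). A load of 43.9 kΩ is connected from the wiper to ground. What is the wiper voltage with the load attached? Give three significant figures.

V ≈ 3.18 V

The wiper splits the pot into (1−α)R = 10.23 kΩ above and αR = 11.77 kΩ below.
Lower section ‖ load = 9.282 kΩ.
V_wiper = 6.68 × 9.282/(10.23 + 9.282) = 3.18 V.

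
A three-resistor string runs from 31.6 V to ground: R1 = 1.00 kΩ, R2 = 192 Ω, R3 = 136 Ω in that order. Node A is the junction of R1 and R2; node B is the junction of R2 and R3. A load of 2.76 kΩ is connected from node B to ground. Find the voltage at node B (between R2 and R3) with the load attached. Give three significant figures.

V ≈ 3.10 V

At node B, R3 is in parallel with the load: R3‖R_L = 129.6 Ω.
Below node A the resistance is R2 + (R3‖R_L) = 321.6 Ω, so V_A = 31.6 × 321.6/1322 = 7.690 V.
Then V_B = V_A × (R3‖R_L)/(R2 + R3‖R_L) = 7.690 × 129.6/321.6 = 3.10 V.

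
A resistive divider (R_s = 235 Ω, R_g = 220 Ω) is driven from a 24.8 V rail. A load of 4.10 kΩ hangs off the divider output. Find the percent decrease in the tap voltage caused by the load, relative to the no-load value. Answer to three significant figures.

The divider's output (Thévenin) resistance is R_s‖R_g = 113.6 Ω.
Fractional drop under load = R_th/(R_th + R_L) = 113.6 / (113.6 + 4100) = 0.02697.
So the output falls by 2.70 %.

2.70 %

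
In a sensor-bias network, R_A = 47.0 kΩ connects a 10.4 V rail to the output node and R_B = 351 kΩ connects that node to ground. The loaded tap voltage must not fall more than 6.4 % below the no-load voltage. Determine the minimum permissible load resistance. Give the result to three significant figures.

Output resistance R_th = R_A‖R_B = (47.0 × 351)/398.0 = 41.45 kΩ.
The fractional drop is R_th/(R_th + R_L); requiring this ≤ 0.0640 gives R_L ≥ R_th(1/0.0640 − 1) = 41.45 × 14.62 = 606 kΩ.

R_L(min) ≈ 606 kΩ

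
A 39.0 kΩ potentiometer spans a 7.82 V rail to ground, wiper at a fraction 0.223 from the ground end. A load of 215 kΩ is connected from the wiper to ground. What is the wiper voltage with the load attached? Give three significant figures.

V ≈ 1.69 V

The wiper splits the pot into (1−α)R = 30.30 kΩ above and αR = 8.697 kΩ below.
Lower section ‖ load = 8.359 kΩ.
V_wiper = 7.82 × 8.359/(30.30 + 8.359) = 1.69 V.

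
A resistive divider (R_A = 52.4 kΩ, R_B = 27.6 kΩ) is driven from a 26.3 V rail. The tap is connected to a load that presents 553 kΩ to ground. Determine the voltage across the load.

V_out ≈ 8.79 V

The load sits in parallel with R_B: R_B‖R_L = (27.6 × 553) / (27.6 + 553) = 26.29 kΩ.
V_out = 26.3 × 26.29 / (52.4 + 26.29) = 26.3 × 26.29/78.69 = 8.79 V.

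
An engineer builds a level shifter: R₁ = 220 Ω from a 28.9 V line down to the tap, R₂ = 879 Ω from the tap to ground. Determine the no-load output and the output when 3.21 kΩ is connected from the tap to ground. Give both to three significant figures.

Open-circuit: V = 28.9 × 879/(220 + 879) = 23.1 V.
With the load, R₂ becomes R₂‖R_L = 690.0 Ω, so V = 28.9 × 690.0/910.0 = 21.9 V.

Unloaded: 23.1 V; loaded: 21.9 V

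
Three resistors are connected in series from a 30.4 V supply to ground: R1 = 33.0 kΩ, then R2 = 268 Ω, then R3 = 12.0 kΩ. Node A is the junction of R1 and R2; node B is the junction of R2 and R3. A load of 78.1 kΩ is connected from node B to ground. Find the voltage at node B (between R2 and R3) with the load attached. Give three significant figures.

At node B, R3 is in parallel with the load: R3‖R_L = 10400 Ω.
Below node A the resistance is R2 + (R3‖R_L) = 10670 Ω, so V_A = 30.4 × 10670/43670 = 7.428 V.
Then V_B = V_A × (R3‖R_L)/(R2 + R3‖R_L) = 7.428 × 10400/10670 = 7.24 V.

V ≈ 7.24 V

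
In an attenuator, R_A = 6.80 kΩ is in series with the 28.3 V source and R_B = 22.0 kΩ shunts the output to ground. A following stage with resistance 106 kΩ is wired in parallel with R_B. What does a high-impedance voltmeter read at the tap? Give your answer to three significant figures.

The load sits in parallel with R_B: R_B‖R_L = (22.0 × 106) / (22.0 + 106) = 18.22 kΩ.
V_out = 28.3 × 18.22 / (6.80 + 18.22) = 28.3 × 18.22/25.02 = 20.6 V.

V_out ≈ 20.6 V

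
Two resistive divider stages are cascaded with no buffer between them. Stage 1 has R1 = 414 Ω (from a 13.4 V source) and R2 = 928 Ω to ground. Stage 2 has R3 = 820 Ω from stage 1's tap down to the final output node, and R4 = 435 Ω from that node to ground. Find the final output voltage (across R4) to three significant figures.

V_out ≈ 2.62 V

Stage 2 presents R3+R4 = 1255 Ω as a load on stage 1's tap.
Stage 1's lower leg becomes R2‖(R3+R4) = 533.5 Ω, so V_mid = 13.4 × 533.5/947.5 = 7.545 V.
Stage 2 is itself unloaded: V_out = V_mid × R4/(R3+R4) = 7.545 × 435/1255 = 2.62 V.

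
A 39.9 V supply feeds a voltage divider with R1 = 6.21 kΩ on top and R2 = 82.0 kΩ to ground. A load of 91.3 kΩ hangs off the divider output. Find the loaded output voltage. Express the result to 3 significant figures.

The load sits in parallel with R2: R2‖R_L = (82.0 × 91.3) / (82.0 + 91.3) = 43.20 kΩ.
V_out = 39.9 × 43.20 / (6.21 + 43.20) = 39.9 × 43.20/49.41 = 34.9 V.

V_out ≈ 34.9 V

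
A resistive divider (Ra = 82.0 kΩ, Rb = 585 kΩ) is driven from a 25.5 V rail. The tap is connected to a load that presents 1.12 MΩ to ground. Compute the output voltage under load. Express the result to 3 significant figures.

The load sits in parallel with Rb: Rb‖R_L = (585 × 1120) / (585 + 1120) = 384.3 kΩ.
V_out = 25.5 × 384.3 / (82.0 + 384.3) = 25.5 × 384.3/466.3 = 21.0 V.
(Unloaded it would have been 22.4 V.)

V_out ≈ 21.0 V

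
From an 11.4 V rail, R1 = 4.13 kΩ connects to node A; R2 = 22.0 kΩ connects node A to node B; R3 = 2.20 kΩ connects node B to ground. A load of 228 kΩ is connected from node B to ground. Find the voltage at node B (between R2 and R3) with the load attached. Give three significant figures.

V ≈ 0.877 V

At node B, R3 is in parallel with the load: R3‖R_L = 2.179 kΩ.
Below node A the resistance is R2 + (R3‖R_L) = 24.18 kΩ, so V_A = 11.4 × 24.18/28.31 = 9.737 V.
Then V_B = V_A × (R3‖R_L)/(R2 + R3‖R_L) = 9.737 × 2.179/24.18 = 0.877 V.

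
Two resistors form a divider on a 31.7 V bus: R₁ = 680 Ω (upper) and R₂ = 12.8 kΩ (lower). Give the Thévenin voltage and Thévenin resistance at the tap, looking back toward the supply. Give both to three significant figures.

V_th = 30.1 V, R_th = 646 Ω

V_th is the open-circuit tap voltage: 31.7 × 12800/(680 + 12800) = 30.1 V.
With the supply zeroed, R₁ and R₂ appear in parallel from the tap: R_th = R₁‖R₂ = (680 × 12800)/13480 = 646 Ω.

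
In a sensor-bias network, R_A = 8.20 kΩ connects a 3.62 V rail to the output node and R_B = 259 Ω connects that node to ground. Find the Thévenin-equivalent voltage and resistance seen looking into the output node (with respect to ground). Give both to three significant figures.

V_th is the open-circuit tap voltage: 3.62 × 259/(8200 + 259) = 0.111 V.
With the supply zeroed, R_A and R_B appear in parallel from the tap: R_th = R_A‖R_B = (8200 × 259)/8459 = 251 Ω.

V_th = 0.111 V, R_th = 251 Ω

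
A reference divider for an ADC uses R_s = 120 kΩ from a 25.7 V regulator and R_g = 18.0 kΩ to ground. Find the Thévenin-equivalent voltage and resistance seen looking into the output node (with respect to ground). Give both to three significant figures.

V_th is the open-circuit tap voltage: 25.7 × 18.0/(120 + 18.0) = 3.35 V.
With the supply zeroed, R_s and R_g appear in parallel from the tap: R_th = R_s‖R_g = (120 × 18.0)/138.0 = 15.7 kΩ.

V_th = 3.35 V, R_th = 15.7 kΩ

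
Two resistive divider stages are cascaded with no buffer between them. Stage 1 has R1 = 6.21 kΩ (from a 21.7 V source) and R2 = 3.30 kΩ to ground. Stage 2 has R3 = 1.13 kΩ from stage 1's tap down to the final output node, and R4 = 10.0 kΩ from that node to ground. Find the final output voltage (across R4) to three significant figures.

V_out ≈ 5.67 V

Stage 2 presents R3+R4 = 11.13 kΩ as a load on stage 1's tap.
Stage 1's lower leg becomes R2‖(R3+R4) = 2.545 kΩ, so V_mid = 21.7 × 2.545/8.755 = 6.309 V.
Stage 2 is itself unloaded: V_out = V_mid × R4/(R3+R4) = 6.309 × 10.0/11.13 = 5.67 V.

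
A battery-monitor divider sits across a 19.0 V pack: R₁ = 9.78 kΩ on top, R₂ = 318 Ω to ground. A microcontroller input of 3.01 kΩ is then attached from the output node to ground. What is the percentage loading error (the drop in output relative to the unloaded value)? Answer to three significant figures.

9.28 %

The divider's output (Thévenin) resistance is R₁‖R₂ = 308.0 Ω.
Fractional drop under load = R_th/(R_th + R_L) = 308.0 / (308.0 + 3010) = 0.09282.
So the output falls by 9.28 %.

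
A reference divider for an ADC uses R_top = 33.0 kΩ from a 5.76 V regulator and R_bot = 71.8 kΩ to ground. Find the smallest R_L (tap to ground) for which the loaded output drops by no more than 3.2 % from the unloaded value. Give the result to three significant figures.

R_L(min) ≈ 684 kΩ

Output resistance R_th = R_top‖R_bot = (33.0 × 71.8)/104.8 = 22.61 kΩ.
The fractional drop is R_th/(R_th + R_L); requiring this ≤ 0.0320 gives R_L ≥ R_th(1/0.0320 − 1) = 22.61 × 30.25 = 684 kΩ.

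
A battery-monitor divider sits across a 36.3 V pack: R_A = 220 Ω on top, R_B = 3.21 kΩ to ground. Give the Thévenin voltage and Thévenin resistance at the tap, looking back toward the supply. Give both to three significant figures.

V_th = 34.0 V, R_th = 206 Ω

V_th is the open-circuit tap voltage: 36.3 × 3210/(220 + 3210) = 34.0 V.
With the supply zeroed, R_A and R_B appear in parallel from the tap: R_th = R_A‖R_B = (220 × 3210)/3430 = 206 Ω.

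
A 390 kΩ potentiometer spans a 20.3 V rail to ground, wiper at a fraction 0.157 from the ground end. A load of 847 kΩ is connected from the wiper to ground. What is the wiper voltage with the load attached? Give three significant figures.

The wiper splits the pot into (1−α)R = 328.8 kΩ above and αR = 61.23 kΩ below.
Lower section ‖ load = 57.10 kΩ.
V_wiper = 20.3 × 57.10/(328.8 + 57.10) = 3.00 V.

V ≈ 3.00 V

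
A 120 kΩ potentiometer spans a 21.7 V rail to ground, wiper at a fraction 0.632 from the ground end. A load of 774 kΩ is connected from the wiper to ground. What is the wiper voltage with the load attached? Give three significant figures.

The wiper splits the pot into (1−α)R = 44.16 kΩ above and αR = 75.84 kΩ below.
Lower section ‖ load = 69.07 kΩ.
V_wiper = 21.7 × 69.07/(44.16 + 69.07) = 13.2 V.

V ≈ 13.2 V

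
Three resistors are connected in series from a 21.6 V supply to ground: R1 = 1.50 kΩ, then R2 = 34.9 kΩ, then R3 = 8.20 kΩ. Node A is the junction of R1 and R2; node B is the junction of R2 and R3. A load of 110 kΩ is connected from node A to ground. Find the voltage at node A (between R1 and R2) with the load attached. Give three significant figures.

V ≈ 20.6 V

Below node A the series string R2+R3 = 43.10 kΩ sits in parallel with the 110 kΩ load: 30.97 kΩ.
V_A = 21.6 × 30.97/(1.50 + 30.97) = 20.6 V.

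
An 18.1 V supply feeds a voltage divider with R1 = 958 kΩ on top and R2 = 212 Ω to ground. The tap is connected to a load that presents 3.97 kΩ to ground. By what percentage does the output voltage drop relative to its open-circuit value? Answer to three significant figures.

5.07 %

The divider's output (Thévenin) resistance is R1‖R2 = 212.0 Ω.
Fractional drop under load = R_th/(R_th + R_L) = 212.0 / (212.0 + 3970) = 0.05068.
So the output falls by 5.07 %.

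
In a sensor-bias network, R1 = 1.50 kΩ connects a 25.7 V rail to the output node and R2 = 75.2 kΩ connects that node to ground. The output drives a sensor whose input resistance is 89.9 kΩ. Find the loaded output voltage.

V_out ≈ 24.8 V

The load sits in parallel with R2: R2‖R_L = (75.2 × 89.9) / (75.2 + 89.9) = 40.95 kΩ.
V_out = 25.7 × 40.95 / (1.50 + 40.95) = 25.7 × 40.95/42.45 = 24.8 V.
(Unloaded it would have been 25.2 V.)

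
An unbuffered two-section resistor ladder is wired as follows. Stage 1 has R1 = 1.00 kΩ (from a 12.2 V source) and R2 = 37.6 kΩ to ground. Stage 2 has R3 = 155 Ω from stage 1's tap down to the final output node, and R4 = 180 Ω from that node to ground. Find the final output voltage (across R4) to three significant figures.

V_out ≈ 1.63 V

Stage 2 presents R3+R4 = 335.0 Ω as a load on stage 1's tap.
Stage 1's lower leg becomes R2‖(R3+R4) = 332.0 Ω, so V_mid = 12.2 × 332.0/1332 = 3.041 V.
Stage 2 is itself unloaded: V_out = V_mid × R4/(R3+R4) = 3.041 × 180/335.0 = 1.63 V.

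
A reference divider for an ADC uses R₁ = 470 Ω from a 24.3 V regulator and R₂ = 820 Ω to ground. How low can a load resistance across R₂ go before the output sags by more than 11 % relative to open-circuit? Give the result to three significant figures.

R_L(min) ≈ 2.42 kΩ

Output resistance R_th = R₁‖R₂ = (470 × 820)/1290 = 298.8 Ω.
The fractional drop is R_th/(R_th + R_L); requiring this ≤ 0.110 gives R_L ≥ R_th(1/0.110 − 1) = 298.8 × 8.091 = 2.42 kΩ.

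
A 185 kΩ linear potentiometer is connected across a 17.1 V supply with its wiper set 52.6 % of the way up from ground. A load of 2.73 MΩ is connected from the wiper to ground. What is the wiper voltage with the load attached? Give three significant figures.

V ≈ 8.85 V

The wiper splits the pot into (1−α)R = 87.69 kΩ above and αR = 97.31 kΩ below.
Lower section ‖ load = 93.96 kΩ.
V_wiper = 17.1 × 93.96/(87.69 + 93.96) = 8.85 V.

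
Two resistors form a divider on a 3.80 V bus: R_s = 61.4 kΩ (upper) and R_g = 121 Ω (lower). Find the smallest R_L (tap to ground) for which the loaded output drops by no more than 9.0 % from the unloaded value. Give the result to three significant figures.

Output resistance R_th = R_s‖R_g = (61400 × 121)/61520 = 120.8 Ω.
The fractional drop is R_th/(R_th + R_L); requiring this ≤ 0.0900 gives R_L ≥ R_th(1/0.0900 − 1) = 120.8 × 10.11 = 1.22 kΩ.

R_L(min) ≈ 1.22 kΩ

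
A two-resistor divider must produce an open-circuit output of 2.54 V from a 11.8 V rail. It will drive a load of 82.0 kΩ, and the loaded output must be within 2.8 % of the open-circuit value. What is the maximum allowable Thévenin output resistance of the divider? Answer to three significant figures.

R_th ≤ 2.36 kΩ

Loading drop = R_th/(R_th + R_L) ≤ 0.0280, so R_th ≤ R_L · ε/(1−ε) = 82.0 kΩ × 0.0280/0.9720 = 2.36 kΩ.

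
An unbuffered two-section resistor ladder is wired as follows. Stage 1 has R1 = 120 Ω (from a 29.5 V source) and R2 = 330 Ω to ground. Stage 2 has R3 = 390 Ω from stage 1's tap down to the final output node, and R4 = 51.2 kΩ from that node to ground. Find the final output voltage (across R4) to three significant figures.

Stage 2 presents R3+R4 = 51590 Ω as a load on stage 1's tap.
Stage 1's lower leg becomes R2‖(R3+R4) = 327.9 Ω, so V_mid = 29.5 × 327.9/447.9 = 21.60 V.
Stage 2 is itself unloaded: V_out = V_mid × R4/(R3+R4) = 21.60 × 51200/51590 = 21.4 V.

V_out ≈ 21.4 V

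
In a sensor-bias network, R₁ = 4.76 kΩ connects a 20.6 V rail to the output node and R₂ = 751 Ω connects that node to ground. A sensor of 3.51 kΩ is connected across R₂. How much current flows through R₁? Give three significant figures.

I ≈ 3.83 mA

R₂‖R_L = 618.6 Ω, so the source sees R₁ + R₂‖R_L = 5379 Ω.
I = 20.6 V / 5379 Ω = 3.83 mA.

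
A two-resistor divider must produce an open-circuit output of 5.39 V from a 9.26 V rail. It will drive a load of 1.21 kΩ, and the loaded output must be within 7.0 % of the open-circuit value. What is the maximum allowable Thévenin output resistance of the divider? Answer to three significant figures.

Loading drop = R_th/(R_th + R_L) ≤ 0.0700, so R_th ≤ R_L · ε/(1−ε) = 1.21 kΩ × 0.0700/0.9300 = 91.1 Ω.
(Any R1, R2 with R2/(R1+R2) = 0.582 and R1‖R2 ≤ 91.1 Ω will meet the spec.)

R_th ≤ 91.1 Ω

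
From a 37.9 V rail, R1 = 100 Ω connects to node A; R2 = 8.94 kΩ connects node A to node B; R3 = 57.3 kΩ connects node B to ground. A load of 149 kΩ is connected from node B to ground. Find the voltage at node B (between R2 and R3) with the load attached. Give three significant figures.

At node B, R3 is in parallel with the load: R3‖R_L = 41380 Ω.
Below node A the resistance is R2 + (R3‖R_L) = 50320 Ω, so V_A = 37.9 × 50320/50420 = 37.82 V.
Then V_B = V_A × (R3‖R_L)/(R2 + R3‖R_L) = 37.82 × 41380/50320 = 31.1 V.

V ≈ 31.1 V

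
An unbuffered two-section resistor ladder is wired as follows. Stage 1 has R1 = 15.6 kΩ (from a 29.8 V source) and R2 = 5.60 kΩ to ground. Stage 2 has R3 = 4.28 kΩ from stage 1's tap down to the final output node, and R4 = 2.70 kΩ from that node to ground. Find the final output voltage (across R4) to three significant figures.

Stage 2 presents R3+R4 = 6.980 kΩ as a load on stage 1's tap.
Stage 1's lower leg becomes R2‖(R3+R4) = 3.107 kΩ, so V_mid = 29.8 × 3.107/18.71 = 4.950 V.
Stage 2 is itself unloaded: V_out = V_mid × R4/(R3+R4) = 4.950 × 2.70/6.980 = 1.91 V.

V_out ≈ 1.91 V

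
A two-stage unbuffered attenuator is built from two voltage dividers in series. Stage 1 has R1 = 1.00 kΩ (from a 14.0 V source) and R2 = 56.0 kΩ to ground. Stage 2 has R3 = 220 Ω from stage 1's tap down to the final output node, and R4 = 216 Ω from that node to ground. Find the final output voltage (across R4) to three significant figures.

Stage 2 presents R3+R4 = 436.0 Ω as a load on stage 1's tap.
Stage 1's lower leg becomes R2‖(R3+R4) = 432.6 Ω, so V_mid = 14.0 × 432.6/1433 = 4.228 V.
Stage 2 is itself unloaded: V_out = V_mid × R4/(R3+R4) = 4.228 × 216/436.0 = 2.09 V.

V_out ≈ 2.09 V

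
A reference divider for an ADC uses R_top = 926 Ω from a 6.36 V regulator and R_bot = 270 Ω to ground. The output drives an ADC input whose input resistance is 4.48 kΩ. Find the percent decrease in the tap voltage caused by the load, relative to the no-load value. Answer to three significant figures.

The divider's output (Thévenin) resistance is R_top‖R_bot = 209.0 Ω.
Fractional drop under load = R_th/(R_th + R_L) = 209.0 / (209.0 + 4480) = 0.04458.
So the output falls by 4.46 %.

4.46 %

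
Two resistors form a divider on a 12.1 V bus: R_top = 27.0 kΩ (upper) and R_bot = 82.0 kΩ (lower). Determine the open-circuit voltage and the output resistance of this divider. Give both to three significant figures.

V_th = 9.10 V, R_th = 20.3 kΩ

V_th is the open-circuit tap voltage: 12.1 × 82.0/(27.0 + 82.0) = 9.10 V.
With the supply zeroed, R_top and R_bot appear in parallel from the tap: R_th = R_top‖R_bot = (27.0 × 82.0)/109.0 = 20.3 kΩ.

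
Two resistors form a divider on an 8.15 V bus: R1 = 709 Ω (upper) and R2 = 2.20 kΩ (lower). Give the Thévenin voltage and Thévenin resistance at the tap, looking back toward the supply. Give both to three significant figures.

V_th is the open-circuit tap voltage: 8.15 × 2200/(709 + 2200) = 6.16 V.
With the supply zeroed, R1 and R2 appear in parallel from the tap: R_th = R1‖R2 = (709 × 2200)/2909 = 536 Ω.

V_th = 6.16 V, R_th = 536 Ω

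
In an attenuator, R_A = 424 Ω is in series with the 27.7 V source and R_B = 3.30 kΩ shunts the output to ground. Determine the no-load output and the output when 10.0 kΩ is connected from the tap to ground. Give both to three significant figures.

Unloaded: 24.5 V; loaded: 23.7 V

Open-circuit: V = 27.7 × 3300/(424 + 3300) = 24.5 V.
With the load, R_B becomes R_B‖R_L = 2481 Ω, so V = 27.7 × 2481/2905 = 23.7 V.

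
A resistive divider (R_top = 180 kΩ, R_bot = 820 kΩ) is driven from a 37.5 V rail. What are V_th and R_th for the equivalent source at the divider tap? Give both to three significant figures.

V_th is the open-circuit tap voltage: 37.5 × 820/(180 + 820) = 30.8 V.
With the supply zeroed, R_top and R_bot appear in parallel from the tap: R_th = R_top‖R_bot = (180 × 820)/1000 = 148 kΩ.

V_th = 30.8 V, R_th = 148 kΩ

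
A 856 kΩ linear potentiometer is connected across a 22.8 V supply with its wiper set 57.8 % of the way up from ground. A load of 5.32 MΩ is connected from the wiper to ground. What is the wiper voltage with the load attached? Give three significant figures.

V ≈ 12.7 V

The wiper splits the pot into (1−α)R = 361.2 kΩ above and αR = 494.8 kΩ below.
Lower section ‖ load = 452.7 kΩ.
V_wiper = 22.8 × 452.7/(361.2 + 452.7) = 12.7 V.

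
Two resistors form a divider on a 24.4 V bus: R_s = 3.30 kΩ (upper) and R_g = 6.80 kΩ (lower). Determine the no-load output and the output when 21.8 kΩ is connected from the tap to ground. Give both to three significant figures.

Unloaded: 16.4 V; loaded: 14.9 V

Open-circuit: V = 24.4 × 6.80/(3.30 + 6.80) = 16.4 V.
With the load, R_g becomes R_g‖R_L = 5.183 kΩ, so V = 24.4 × 5.183/8.483 = 14.9 V.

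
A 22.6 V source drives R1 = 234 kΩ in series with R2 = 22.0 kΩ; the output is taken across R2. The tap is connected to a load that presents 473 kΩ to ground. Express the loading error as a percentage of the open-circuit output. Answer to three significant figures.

4.08 %

The divider's output (Thévenin) resistance is R1‖R2 = 20.11 kΩ.
Fractional drop under load = R_th/(R_th + R_L) = 20.11 / (20.11 + 473) = 0.04078.
So the output falls by 4.08 %.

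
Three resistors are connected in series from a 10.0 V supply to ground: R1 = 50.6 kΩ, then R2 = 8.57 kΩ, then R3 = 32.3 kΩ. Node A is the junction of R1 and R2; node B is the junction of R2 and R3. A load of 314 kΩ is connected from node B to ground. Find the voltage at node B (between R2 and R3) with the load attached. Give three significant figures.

V ≈ 3.31 V

At node B, R3 is in parallel with the load: R3‖R_L = 29.29 kΩ.
Below node A the resistance is R2 + (R3‖R_L) = 37.86 kΩ, so V_A = 10.0 × 37.86/88.46 = 4.280 V.
Then V_B = V_A × (R3‖R_L)/(R2 + R3‖R_L) = 4.280 × 29.29/37.86 = 3.31 V.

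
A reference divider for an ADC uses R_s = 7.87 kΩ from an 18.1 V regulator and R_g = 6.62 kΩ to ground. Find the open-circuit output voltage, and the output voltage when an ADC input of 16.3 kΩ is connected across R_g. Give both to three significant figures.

Open-circuit: V = 18.1 × 6.62/(7.87 + 6.62) = 8.27 V.
With the load, R_g becomes R_g‖R_L = 4.708 kΩ, so V = 18.1 × 4.708/12.58 = 6.77 V.

Unloaded: 8.27 V; loaded: 6.77 V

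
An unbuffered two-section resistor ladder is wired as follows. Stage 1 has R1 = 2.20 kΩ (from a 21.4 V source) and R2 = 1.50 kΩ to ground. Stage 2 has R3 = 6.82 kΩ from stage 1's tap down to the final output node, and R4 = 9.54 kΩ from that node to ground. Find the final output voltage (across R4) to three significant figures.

V_out ≈ 4.80 V

Stage 2 presents R3+R4 = 16.36 kΩ as a load on stage 1's tap.
Stage 1's lower leg becomes R2‖(R3+R4) = 1.374 kΩ, so V_mid = 21.4 × 1.374/3.574 = 8.227 V.
Stage 2 is itself unloaded: V_out = V_mid × R4/(R3+R4) = 8.227 × 9.54/16.36 = 4.80 V.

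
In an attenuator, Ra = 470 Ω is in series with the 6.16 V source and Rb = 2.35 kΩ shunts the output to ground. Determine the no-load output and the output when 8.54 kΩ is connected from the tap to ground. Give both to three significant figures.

Unloaded: 5.13 V; loaded: 4.91 V

Open-circuit: V = 6.16 × 2350/(470 + 2350) = 5.13 V.
With the load, Rb becomes Rb‖R_L = 1843 Ω, so V = 6.16 × 1843/2313 = 4.91 V.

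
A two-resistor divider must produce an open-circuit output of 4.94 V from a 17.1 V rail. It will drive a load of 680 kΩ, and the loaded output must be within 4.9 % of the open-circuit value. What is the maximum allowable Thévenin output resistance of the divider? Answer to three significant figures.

R_th ≤ 35.0 kΩ

Loading drop = R_th/(R_th + R_L) ≤ 0.0490, so R_th ≤ R_L · ε/(1−ε) = 680 kΩ × 0.0490/0.9510 = 35.0 kΩ.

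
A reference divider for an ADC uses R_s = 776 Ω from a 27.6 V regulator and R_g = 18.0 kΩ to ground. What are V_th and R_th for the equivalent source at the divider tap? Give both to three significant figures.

V_th is the open-circuit tap voltage: 27.6 × 18000/(776 + 18000) = 26.5 V.
With the supply zeroed, R_s and R_g appear in parallel from the tap: R_th = R_s‖R_g = (776 × 18000)/18780 = 744 Ω.

V_th = 26.5 V, R_th = 744 Ω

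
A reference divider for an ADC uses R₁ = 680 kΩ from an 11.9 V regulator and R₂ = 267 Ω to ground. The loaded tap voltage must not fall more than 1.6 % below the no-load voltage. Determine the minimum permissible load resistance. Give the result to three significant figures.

R_L(min) ≈ 16.4 kΩ

Output resistance R_th = R₁‖R₂ = (680000 × 267)/680300 = 266.9 Ω.
The fractional drop is R_th/(R_th + R_L); requiring this ≤ 0.0160 gives R_L ≥ R_th(1/0.0160 − 1) = 266.9 × 61.50 = 16.4 kΩ.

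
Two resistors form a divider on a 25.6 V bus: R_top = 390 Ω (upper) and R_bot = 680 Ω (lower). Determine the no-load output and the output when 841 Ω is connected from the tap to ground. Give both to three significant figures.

Open-circuit: V = 25.6 × 680/(390 + 680) = 16.3 V.
With the load, R_bot becomes R_bot‖R_L = 376.0 Ω, so V = 25.6 × 376.0/766.0 = 12.6 V.

Unloaded: 16.3 V; loaded: 12.6 V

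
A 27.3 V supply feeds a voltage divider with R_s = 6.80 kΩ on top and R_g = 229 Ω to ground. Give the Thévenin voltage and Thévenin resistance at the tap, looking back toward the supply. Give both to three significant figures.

V_th is the open-circuit tap voltage: 27.3 × 229/(6800 + 229) = 0.889 V.
With the supply zeroed, R_s and R_g appear in parallel from the tap: R_th = R_s‖R_g = (6800 × 229)/7029 = 222 Ω.

V_th = 0.889 V, R_th = 222 Ω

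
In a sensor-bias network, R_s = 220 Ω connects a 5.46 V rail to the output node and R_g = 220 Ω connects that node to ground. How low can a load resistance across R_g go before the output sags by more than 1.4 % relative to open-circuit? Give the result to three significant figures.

R_L(min) ≈ 7.75 kΩ

Output resistance R_th = R_s‖R_g = (220 × 220)/440.0 = 110.0 Ω.
The fractional drop is R_th/(R_th + R_L); requiring this ≤ 0.0140 gives R_L ≥ R_th(1/0.0140 − 1) = 110.0 × 70.43 = 7.75 kΩ.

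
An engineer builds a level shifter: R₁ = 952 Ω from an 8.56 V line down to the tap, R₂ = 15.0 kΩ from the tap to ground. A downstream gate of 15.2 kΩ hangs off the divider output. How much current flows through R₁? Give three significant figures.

R₂‖R_L = 7550 Ω, so the source sees R₁ + R₂‖R_L = 8502 Ω.
I = 8.56 V / 8502 Ω = 1.01 mA.

I ≈ 1.01 mA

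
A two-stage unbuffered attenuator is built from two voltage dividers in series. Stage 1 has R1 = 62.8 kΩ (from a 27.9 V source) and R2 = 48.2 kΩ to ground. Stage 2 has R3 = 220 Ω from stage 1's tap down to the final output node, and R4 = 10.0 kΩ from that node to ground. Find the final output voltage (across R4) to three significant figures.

Stage 2 presents R3+R4 = 10220 Ω as a load on stage 1's tap.
Stage 1's lower leg becomes R2‖(R3+R4) = 8432 Ω, so V_mid = 27.9 × 8432/71230 = 3.303 V.
Stage 2 is itself unloaded: V_out = V_mid × R4/(R3+R4) = 3.303 × 10000/10220 = 3.23 V.

V_out ≈ 3.23 V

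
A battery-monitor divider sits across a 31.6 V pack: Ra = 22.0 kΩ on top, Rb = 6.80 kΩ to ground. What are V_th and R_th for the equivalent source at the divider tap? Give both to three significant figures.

V_th = 7.46 V, R_th = 5.19 kΩ

V_th is the open-circuit tap voltage: 31.6 × 6.80/(22.0 + 6.80) = 7.46 V.
With the supply zeroed, Ra and Rb appear in parallel from the tap: R_th = Ra‖Rb = (22.0 × 6.80)/28.80 = 5.19 kΩ.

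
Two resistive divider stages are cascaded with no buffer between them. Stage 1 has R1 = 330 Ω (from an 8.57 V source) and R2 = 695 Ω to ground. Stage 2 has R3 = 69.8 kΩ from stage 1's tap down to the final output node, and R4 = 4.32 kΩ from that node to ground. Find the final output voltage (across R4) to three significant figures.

V_out ≈ 0.338 V

Stage 2 presents R3+R4 = 74120 Ω as a load on stage 1's tap.
Stage 1's lower leg becomes R2‖(R3+R4) = 688.5 Ω, so V_mid = 8.57 × 688.5/1019 = 5.793 V.
Stage 2 is itself unloaded: V_out = V_mid × R4/(R3+R4) = 5.793 × 4320/74120 = 0.338 V.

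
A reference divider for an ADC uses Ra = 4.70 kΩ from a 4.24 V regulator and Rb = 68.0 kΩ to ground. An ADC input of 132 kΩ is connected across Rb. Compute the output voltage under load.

The load sits in parallel with Rb: Rb‖R_L = (68.0 × 132) / (68.0 + 132) = 44.88 kΩ.
V_out = 4.24 × 44.88 / (4.70 + 44.88) = 4.24 × 44.88/49.58 = 3.84 V.

V_out ≈ 3.84 V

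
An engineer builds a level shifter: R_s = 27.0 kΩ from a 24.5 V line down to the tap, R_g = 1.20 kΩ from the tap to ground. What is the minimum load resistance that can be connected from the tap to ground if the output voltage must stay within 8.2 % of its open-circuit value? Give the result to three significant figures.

R_L(min) ≈ 12.9 kΩ

Output resistance R_th = R_s‖R_g = (27.0 × 1.20)/28.20 = 1.149 kΩ.
The fractional drop is R_th/(R_th + R_L); requiring this ≤ 0.0820 gives R_L ≥ R_th(1/0.0820 − 1) = 1.149 × 11.20 = 12.9 kΩ.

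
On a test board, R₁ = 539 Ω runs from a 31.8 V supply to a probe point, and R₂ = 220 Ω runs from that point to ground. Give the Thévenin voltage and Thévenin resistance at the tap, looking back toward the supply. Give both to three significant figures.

V_th is the open-circuit tap voltage: 31.8 × 220/(539 + 220) = 9.22 V.
With the supply zeroed, R₁ and R₂ appear in parallel from the tap: R_th = R₁‖R₂ = (539 × 220)/759.0 = 156 Ω.

V_th = 9.22 V, R_th = 156 Ω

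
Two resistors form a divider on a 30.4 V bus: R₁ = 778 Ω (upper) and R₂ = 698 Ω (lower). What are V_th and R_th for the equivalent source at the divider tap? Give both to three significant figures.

V_th is the open-circuit tap voltage: 30.4 × 698/(778 + 698) = 14.4 V.
With the supply zeroed, R₁ and R₂ appear in parallel from the tap: R_th = R₁‖R₂ = (778 × 698)/1476 = 368 Ω.

V_th = 14.4 V, R_th = 368 Ω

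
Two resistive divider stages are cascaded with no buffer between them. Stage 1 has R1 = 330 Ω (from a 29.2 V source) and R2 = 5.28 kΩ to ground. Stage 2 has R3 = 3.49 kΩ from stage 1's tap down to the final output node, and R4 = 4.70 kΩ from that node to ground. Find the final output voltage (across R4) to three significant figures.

V_out ≈ 15.2 V

Stage 2 presents R3+R4 = 8190 Ω as a load on stage 1's tap.
Stage 1's lower leg becomes R2‖(R3+R4) = 3210 Ω, so V_mid = 29.2 × 3210/3540 = 26.48 V.
Stage 2 is itself unloaded: V_out = V_mid × R4/(R3+R4) = 26.48 × 4700/8190 = 15.2 V.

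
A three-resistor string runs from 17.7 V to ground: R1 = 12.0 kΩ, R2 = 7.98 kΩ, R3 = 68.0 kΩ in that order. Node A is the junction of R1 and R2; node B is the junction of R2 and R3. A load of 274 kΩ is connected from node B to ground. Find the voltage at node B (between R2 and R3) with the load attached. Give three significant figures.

V ≈ 13.0 V

At node B, R3 is in parallel with the load: R3‖R_L = 54.48 kΩ.
Below node A the resistance is R2 + (R3‖R_L) = 62.46 kΩ, so V_A = 17.7 × 62.46/74.46 = 14.85 V.
Then V_B = V_A × (R3‖R_L)/(R2 + R3‖R_L) = 14.85 × 54.48/62.46 = 13.0 V.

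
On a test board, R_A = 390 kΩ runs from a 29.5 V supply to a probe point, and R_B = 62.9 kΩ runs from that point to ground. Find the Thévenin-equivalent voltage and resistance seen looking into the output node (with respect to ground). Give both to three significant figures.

V_th = 4.10 V, R_th = 54.2 kΩ

V_th is the open-circuit tap voltage: 29.5 × 62.9/(390 + 62.9) = 4.10 V.
With the supply zeroed, R_A and R_B appear in parallel from the tap: R_th = R_A‖R_B = (390 × 62.9)/452.9 = 54.2 kΩ.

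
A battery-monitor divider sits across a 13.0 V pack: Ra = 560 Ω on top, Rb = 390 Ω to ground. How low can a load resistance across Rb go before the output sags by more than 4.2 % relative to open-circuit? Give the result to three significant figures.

Output resistance R_th = Ra‖Rb = (560 × 390)/950.0 = 229.9 Ω.
The fractional drop is R_th/(R_th + R_L); requiring this ≤ 0.0420 gives R_L ≥ R_th(1/0.0420 − 1) = 229.9 × 22.81 = 5.24 kΩ.

R_L(min) ≈ 5.24 kΩ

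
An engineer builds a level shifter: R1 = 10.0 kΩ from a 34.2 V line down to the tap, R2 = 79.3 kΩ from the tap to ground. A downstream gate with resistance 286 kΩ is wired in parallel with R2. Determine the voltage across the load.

The load sits in parallel with R2: R2‖R_L = (79.3 × 286) / (79.3 + 286) = 62.09 kΩ.
V_out = 34.2 × 62.09 / (10.0 + 62.09) = 34.2 × 62.09/72.09 = 29.5 V.

V_out ≈ 29.5 V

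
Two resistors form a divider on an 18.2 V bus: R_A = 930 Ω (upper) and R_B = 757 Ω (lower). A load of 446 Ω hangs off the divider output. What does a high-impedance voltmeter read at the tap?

The load sits in parallel with R_B: R_B‖R_L = (757 × 446) / (757 + 446) = 280.7 Ω.
V_out = 18.2 × 280.7 / (930 + 280.7) = 18.2 × 280.7/1211 = 4.22 V.

V_out ≈ 4.22 V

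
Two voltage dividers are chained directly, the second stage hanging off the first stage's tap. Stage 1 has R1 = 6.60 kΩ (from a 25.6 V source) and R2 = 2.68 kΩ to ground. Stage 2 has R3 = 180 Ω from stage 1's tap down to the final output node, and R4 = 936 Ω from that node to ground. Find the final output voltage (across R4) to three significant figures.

Stage 2 presents R3+R4 = 1116 Ω as a load on stage 1's tap.
Stage 1's lower leg becomes R2‖(R3+R4) = 787.9 Ω, so V_mid = 25.6 × 787.9/7388 = 2.730 V.
Stage 2 is itself unloaded: V_out = V_mid × R4/(R3+R4) = 2.730 × 936/1116 = 2.29 V.

V_out ≈ 2.29 V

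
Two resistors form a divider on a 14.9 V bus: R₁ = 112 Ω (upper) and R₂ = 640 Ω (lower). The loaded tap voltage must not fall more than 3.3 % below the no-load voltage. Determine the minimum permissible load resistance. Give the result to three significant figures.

Output resistance R_th = R₁‖R₂ = (112 × 640)/752.0 = 95.32 Ω.
The fractional drop is R_th/(R_th + R_L); requiring this ≤ 0.0330 gives R_L ≥ R_th(1/0.0330 − 1) = 95.32 × 29.30 = 2.79 kΩ.

R_L(min) ≈ 2.79 kΩ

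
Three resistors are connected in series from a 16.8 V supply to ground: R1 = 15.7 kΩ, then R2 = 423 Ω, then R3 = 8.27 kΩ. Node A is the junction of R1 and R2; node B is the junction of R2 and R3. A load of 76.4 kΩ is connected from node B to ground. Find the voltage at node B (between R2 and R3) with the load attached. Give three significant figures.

At node B, R3 is in parallel with the load: R3‖R_L = 7462 Ω.
Below node A the resistance is R2 + (R3‖R_L) = 7885 Ω, so V_A = 16.8 × 7885/23590 = 5.617 V.
Then V_B = V_A × (R3‖R_L)/(R2 + R3‖R_L) = 5.617 × 7462/7885 = 5.32 V.

V ≈ 5.32 V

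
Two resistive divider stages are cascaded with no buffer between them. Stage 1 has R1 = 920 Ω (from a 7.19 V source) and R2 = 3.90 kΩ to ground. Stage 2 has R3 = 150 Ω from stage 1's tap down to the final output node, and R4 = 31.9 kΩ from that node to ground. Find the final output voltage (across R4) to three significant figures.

Stage 2 presents R3+R4 = 32050 Ω as a load on stage 1's tap.
Stage 1's lower leg becomes R2‖(R3+R4) = 3477 Ω, so V_mid = 7.19 × 3477/4397 = 5.686 V.
Stage 2 is itself unloaded: V_out = V_mid × R4/(R3+R4) = 5.686 × 31900/32050 = 5.66 V.

V_out ≈ 5.66 V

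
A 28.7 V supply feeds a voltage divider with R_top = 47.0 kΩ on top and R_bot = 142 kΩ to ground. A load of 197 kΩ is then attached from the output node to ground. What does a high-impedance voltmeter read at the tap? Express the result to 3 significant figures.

The load sits in parallel with R_bot: R_bot‖R_L = (142 × 197) / (142 + 197) = 82.52 kΩ.
V_out = 28.7 × 82.52 / (47.0 + 82.52) = 28.7 × 82.52/129.5 = 18.3 V.

V_out ≈ 18.3 V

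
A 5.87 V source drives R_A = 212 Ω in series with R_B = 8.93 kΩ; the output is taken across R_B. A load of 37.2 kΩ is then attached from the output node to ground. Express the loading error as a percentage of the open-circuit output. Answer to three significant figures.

0.554 %

The divider's output (Thévenin) resistance is R_A‖R_B = 207.1 Ω.
Fractional drop under load = R_th/(R_th + R_L) = 207.1 / (207.1 + 37200) = 0.005536.
So the output falls by 0.554 %.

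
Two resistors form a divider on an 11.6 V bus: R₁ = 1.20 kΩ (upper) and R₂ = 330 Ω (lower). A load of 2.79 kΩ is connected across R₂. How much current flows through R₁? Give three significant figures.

I ≈ 7.76 mA

R₂‖R_L = 295.1 Ω, so the source sees R₁ + R₂‖R_L = 1495 Ω.
I = 11.6 V / 1495 Ω = 7.76 mA.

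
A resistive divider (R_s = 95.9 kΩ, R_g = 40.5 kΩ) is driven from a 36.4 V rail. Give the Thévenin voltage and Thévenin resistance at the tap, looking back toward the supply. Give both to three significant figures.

V_th = 10.8 V, R_th = 28.5 kΩ

V_th is the open-circuit tap voltage: 36.4 × 40.5/(95.9 + 40.5) = 10.8 V.
With the supply zeroed, R_s and R_g appear in parallel from the tap: R_th = R_s‖R_g = (95.9 × 40.5)/136.4 = 28.5 kΩ.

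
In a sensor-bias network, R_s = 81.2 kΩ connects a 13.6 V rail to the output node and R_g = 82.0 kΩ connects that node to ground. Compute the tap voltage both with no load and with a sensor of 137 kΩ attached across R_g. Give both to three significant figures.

Open-circuit: V = 13.6 × 82.0/(81.2 + 82.0) = 6.83 V.
With the load, R_g becomes R_g‖R_L = 51.30 kΩ, so V = 13.6 × 51.30/132.5 = 5.27 V.

Unloaded: 6.83 V; loaded: 5.27 V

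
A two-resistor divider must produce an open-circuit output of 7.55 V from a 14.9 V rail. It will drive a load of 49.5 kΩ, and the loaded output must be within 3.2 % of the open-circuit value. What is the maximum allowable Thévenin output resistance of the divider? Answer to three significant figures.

Loading drop = R_th/(R_th + R_L) ≤ 0.0320, so R_th ≤ R_L · ε/(1−ε) = 49.5 kΩ × 0.0320/0.9680 = 1.64 kΩ.

R_th ≤ 1.64 kΩ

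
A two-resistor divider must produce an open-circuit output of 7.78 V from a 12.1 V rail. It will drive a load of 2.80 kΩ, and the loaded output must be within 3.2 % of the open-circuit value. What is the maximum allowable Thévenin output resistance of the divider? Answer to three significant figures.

R_th ≤ 92.6 Ω

Loading drop = R_th/(R_th + R_L) ≤ 0.0320, so R_th ≤ R_L · ε/(1−ε) = 2.80 kΩ × 0.0320/0.9680 = 92.6 Ω.
(Any R1, R2 with R2/(R1+R2) = 0.643 and R1‖R2 ≤ 92.6 Ω will meet the spec.)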